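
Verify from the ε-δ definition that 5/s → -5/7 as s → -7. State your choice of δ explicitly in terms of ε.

Fix ε > 0. We seek δ > 0 such that 0 < |s + 7| < δ implies |5/s + 5/7| < ε.
|5/s + 5/7| = 5·|-7 − s|/(7·|s|) = 5|s + 7|/(7|s|).
Require δ ≤ 7/2 so that |s| > 7 − 7/2 = 7/2, hence 7|s| > 49/2.
Then |5/s + 5/7| < 5|s + 7|/(49/2), which is < ε when |s + 7| < (49/10)ε.
Take δ = min(7/2, (49/10)ε). Then 0 < |s + 7| < δ gives both |s + 7| < 7/2 and |s + 7| < (49/10)ε, so |5/s + 5/7| < ε.

δ = min(7/2, (49/10)ε)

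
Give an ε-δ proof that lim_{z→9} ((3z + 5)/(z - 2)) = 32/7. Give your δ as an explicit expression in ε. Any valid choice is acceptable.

Fix ε > 0. We want δ > 0 with 0 < |z − 9| < δ ⇒ |(3z + 5)/(z - 2) − (32/7)| < ε.
Combining over a common denominator, (3z + 5)/(z - 2) − (32/7) = [(3z + 5)·7 − 32·(z - 2)] / [7·(z - 2)] = -11(z − 9) / (7(z - 2)).
So |(3z + 5)/(z - 2) − (32/7)| = 11|z − 9| / (7·|z − 2|).
Restrict δ ≤ 7/2. Then |z − 9| < 7/2 gives |z − 2| = |(z − 9) + 7| ≥ 7 − 7/2 = 7/2.
Hence |(3z + 5)/(z - 2) − (32/7)| < 11|z − 9|/(7·(7/2)) = (22/49)|z − 9|, which is < ε once |z − 9| < (49/22)ε.
Take δ = min(7/2, (49/22)ε). Then 0 < |z − 9| < δ forces both bounds, so |(3z + 5)/(z - 2) − (32/7)| < ε.

δ = min(7/2, (49/22)ε)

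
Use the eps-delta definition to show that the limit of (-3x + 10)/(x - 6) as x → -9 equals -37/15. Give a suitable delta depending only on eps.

Fix eps > 0. We want delta > 0 with 0 < |x + 9| < delta ⇒ |(-3x + 10)/(x - 6) + 37/15| < eps.
Combining over a common denominator, (-3x + 10)/(x - 6) + 37/15 = [(-3x + 10)·(-15) − 37·(x - 6)] / [(-15)·(x - 6)] = 8(x + 9) / ((-15)(x - 6)).
So |(-3x + 10)/(x - 6) + 37/15| = 8|x + 9| / (15·|x − 6|).
Restrict delta ≤ 15/2. Then |x + 9| < 15/2 gives |x − 6| = |(x + 9) + (-15)| ≥ 15 − 15/2 = 15/2.
Hence |(-3x + 10)/(x - 6) + 37/15| < 8|x + 9|/(15·(15/2)) = (16/225)|x + 9|, which is < eps once |x + 9| < (225/16)eps.
Take delta = min(15/2, (225/16)eps). Then 0 < |x + 9| < delta forces both bounds, so |(-3x + 10)/(x - 6) + 37/15| < eps.

delta = min(15/2, (225/16)eps)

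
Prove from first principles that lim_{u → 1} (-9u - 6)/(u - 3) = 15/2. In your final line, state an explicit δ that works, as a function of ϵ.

Let ϵ > 0 be given. We want δ > 0 with 0 < |u − 1| < δ ⇒ |(-9u - 6)/(u - 3) − (15/2)| < ϵ.
Combining over a common denominator, (-9u - 6)/(u - 3) − (15/2) = [(-9u - 6)·(-2) − (-15)·(u - 3)] / [(-2)·(u - 3)] = 33(u − 1) / ((-2)(u - 3)).
So |(-9u - 6)/(u - 3) − (15/2)| = 33|u − 1| / (2·|u − 3|).
Require δ ≤ 1, so |u − 3| ≥ |-2| − |u − 1| > 2 − 1 = 1.
Hence |(-9u - 6)/(u - 3) − (15/2)| < 33|u − 1|/(2·1) = (33/2)|u − 1|, which is < ϵ once |u − 1| < (2/33)ϵ.
Take δ = min(1, (2/33)ϵ). Then 0 < |u − 1| < δ forces both bounds, so |(-9u - 6)/(u - 3) − (15/2)| < ϵ.

δ = min(1, (2/33)ϵ)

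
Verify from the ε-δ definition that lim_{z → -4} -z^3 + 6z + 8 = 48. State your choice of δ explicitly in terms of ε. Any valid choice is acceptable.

δ = min(2, ε/70)

Let ε > 0. We want δ > 0 such that 0 < |z + 4| < δ implies |(-z^3 + 6z + 8) − 48| < ε.
(-z^3 + 6z + 8) − 48 = -z^3 + 6z - 40 = (z + 4)(-z^2 + 4z - 10).
So |(-z^3 + 6z + 8) − 48| = |z + 4|·|-z^2 + 4z - 10|.
Require δ ≤ 2. Then |z + 4| < 2 gives |z| < 6, and by the triangle inequality |-z^2 + 4z - 10| ≤ 6^2 + 4·6 + 10 = 70.
Hence |(-z^3 + 6z + 8) − 48| ≤ 70|z + 4| < ε provided |z + 4| < ε/70.
Take δ = min(2, ε/70). Then 0 < |z + 4| < δ gives both |z + 4| < 2 and |z + 4| < ε/70, so |(-z^3 + 6z + 8) − 48| < ε.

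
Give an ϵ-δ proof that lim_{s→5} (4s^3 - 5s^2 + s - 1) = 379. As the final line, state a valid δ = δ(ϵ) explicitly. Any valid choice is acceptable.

Suppose ϵ > 0. We want δ > 0 such that 0 < |s − 5| < δ implies |(4s^3 - 5s^2 + s - 1) − 379| < ϵ.
(4s^3 - 5s^2 + s - 1) − 379 = 4s^3 - 5s^2 + s - 380 = (s − 5)(4s^2 + 15s + 76).
So |(4s^3 - 5s^2 + s - 1) − 379| = |s − 5|·|4s^2 + 15s + 76|.
Assume first that |s − 5| < 1, so |s| < 6. Then |4s^2 + 15s + 76| ≤ 4·6^2 + 15·6 + 76 = 310.
Hence |(4s^3 - 5s^2 + s - 1) − 379| ≤ 310|s − 5| < ϵ provided |s − 5| < ϵ/310.
Take δ = min(1, ϵ/310). Then 0 < |s − 5| < δ gives both |s − 5| < 1 and |s − 5| < ϵ/310, so |(4s^3 - 5s^2 + s - 1) − 379| < ϵ.

δ = min(1, ϵ/310)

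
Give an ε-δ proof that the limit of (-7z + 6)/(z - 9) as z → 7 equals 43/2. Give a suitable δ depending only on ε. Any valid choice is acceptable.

δ = min(1, (2/57)ε)

Let ε > 0 be given. We want δ > 0 with 0 < |z − 7| < δ ⇒ |(-7z + 6)/(z - 9) − (43/2)| < ε.
Combining over a common denominator, (-7z + 6)/(z - 9) − (43/2) = [(-7z + 6)·(-2) − (-43)·(z - 9)] / [(-2)·(z - 9)] = 57(z − 7) / ((-2)(z - 9)).
So |(-7z + 6)/(z - 9) − (43/2)| = 57|z − 7| / (2·|z − 9|).
Restrict δ ≤ 1. Then |z − 7| < 1 gives |z − 9| = |(z − 7) + (-2)| ≥ 2 − 1 = 1.
Hence |(-7z + 6)/(z - 9) − (43/2)| < 57|z − 7|/(2·1) = (57/2)|z − 7|, which is < ε once |z − 7| < (2/57)ε.
Take δ = min(1, (2/57)ε). Then 0 < |z − 7| < δ forces both bounds, so |(-7z + 6)/(z - 9) − (43/2)| < ε.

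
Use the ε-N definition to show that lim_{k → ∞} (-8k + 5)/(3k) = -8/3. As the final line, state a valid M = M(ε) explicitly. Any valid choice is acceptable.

M = (5/3)/ε

Fix ε > 0. For k ≥ 1, |(-8k + 5)/(3k) + 8/3| = |15|/(3(3k)) = 15/(3(3k)).
Since 3k ≥ 3k for k ≥ 1, this is ≤ 15/(3·3k) = (5/3)/k.
So |(-8k + 5)/(3k) + 8/3| < ε whenever k > (5/3)/ε.
Take M = (5/3)/ε. If k > M then |(-8k + 5)/(3k) + 8/3| ≤ (5/3)/k < ε.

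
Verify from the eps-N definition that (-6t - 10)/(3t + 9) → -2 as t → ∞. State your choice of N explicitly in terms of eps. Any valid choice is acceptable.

Fix eps > 0. We seek N > 0 such that t > N implies |(-6t - 10)/(3t + 9) + 2| < eps.
(-6t - 10)/(3t + 9) + 2 = (3(-6t - 10) − (-6)(3t + 9)) / (3(3t + 9)) = 24/(3(3t + 9)).
For t > 0 we have 3t + 9 > 3t, so |(-6t - 10)/(3t + 9) + 2| = 24/(3(3t + 9)) < 24/(3·3t) = (8/3)/t.
Thus |(-6t - 10)/(3t + 9) + 2| < eps whenever t > (8/3)/eps.
Take N = (8/3)/eps. If t > N then |(-6t - 10)/(3t + 9) + 2| < (8/3)/t < eps.

N = (8/3)/eps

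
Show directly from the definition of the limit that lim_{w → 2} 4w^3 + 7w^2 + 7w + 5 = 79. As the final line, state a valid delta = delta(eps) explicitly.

Suppose eps > 0. We want delta > 0 such that 0 < |w − 2| < delta implies |(4w^3 + 7w^2 + 7w + 5) − 79| < eps.
(4w^3 + 7w^2 + 7w + 5) − 79 = 4w^3 + 7w^2 + 7w - 74 = (w − 2)(4w^2 + 15w + 37).
So |(4w^3 + 7w^2 + 7w + 5) − 79| = |w − 2|·|4w^2 + 15w + 37|.
Assume first that |w − 2| < 1, so |w| < 3. Then |4w^2 + 15w + 37| ≤ 4·3^2 + 15·3 + 37 = 118.
Hence |(4w^3 + 7w^2 + 7w + 5) − 79| ≤ 118|w − 2| < eps provided |w − 2| < eps/118.
Take delta = min(1, eps/118). Then 0 < |w − 2| < delta gives both |w − 2| < 1 and |w − 2| < eps/118, so |(4w^3 + 7w^2 + 7w + 5) − 79| < eps.

delta = min(1, eps/118)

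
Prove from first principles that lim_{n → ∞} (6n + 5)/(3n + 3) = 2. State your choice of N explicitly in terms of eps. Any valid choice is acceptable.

N = (1/3)/eps

Let eps > 0. For n ≥ 1, |(6n + 5)/(3n + 3) − 2| = |-3|/(3(3n + 3)) = 3/(3(3n + 3)).
Since 3n + 3 ≥ 3n for n ≥ 1, this is ≤ 3/(3·3n) = (1/3)/n.
So |(6n + 5)/(3n + 3) − 2| < eps whenever n > (1/3)/eps.
Take N = (1/3)/eps. If n > N then |(6n + 5)/(3n + 3) − 2| ≤ (1/3)/n < eps.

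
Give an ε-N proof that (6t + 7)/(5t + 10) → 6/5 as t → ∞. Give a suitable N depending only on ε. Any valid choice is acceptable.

Let ε > 0 be given. We seek N > 0 such that t > N implies |(6t + 7)/(5t + 10) − (6/5)| < ε.
(6t + 7)/(5t + 10) − (6/5) = (5(6t + 7) − 6(5t + 10)) / (5(5t + 10)) = -25/(5(5t + 10)).
For t > 0 we have 5t + 10 > 5t, so |(6t + 7)/(5t + 10) − (6/5)| = 25/(5(5t + 10)) < 25/(5·5t) = 1/t.
Thus |(6t + 7)/(5t + 10) − (6/5)| < ε whenever t > 1/ε.
Take N = 1/ε. If t > N then |(6t + 7)/(5t + 10) − (6/5)| < 1/t < ε.

N = 1/ε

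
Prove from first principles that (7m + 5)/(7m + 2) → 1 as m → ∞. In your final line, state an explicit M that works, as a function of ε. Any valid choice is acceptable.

M = (3/7)/ε

Let ε > 0 be given. For m ≥ 1, |(7m + 5)/(7m + 2) − 1| = |21|/(7(7m + 2)) = 21/(7(7m + 2)).
Since 7m + 2 ≥ 7m for m ≥ 1, this is ≤ 21/(7·7m) = (3/7)/m.
So |(7m + 5)/(7m + 2) − 1| < ε whenever m > (3/7)/ε.
Take M = (3/7)/ε. If m > M then |(7m + 5)/(7m + 2) − 1| ≤ (3/7)/m < ε.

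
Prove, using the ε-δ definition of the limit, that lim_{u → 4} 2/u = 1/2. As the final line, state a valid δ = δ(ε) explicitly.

δ = min(2, 4ε)

Fix ε > 0. We seek δ > 0 such that 0 < |u − 4| < δ implies |2/u − (1/2)| < ε.
|2/u − (1/2)| = 2·|4 − u|/(4·|u|) = 2|u − 4|/(4|u|).
Restrict δ ≤ 2. Then |u − 4| < 2 gives |u| > 2, so 4|u| > 8.
Then |2/u − (1/2)| < 2|u − 4|/8, which is < ε when |u − 4| < 4ε.
Take δ = min(2, 4ε). Then 0 < |u − 4| < δ gives both |u − 4| < 2 and |u − 4| < 4ε, so |2/u − (1/2)| < ε.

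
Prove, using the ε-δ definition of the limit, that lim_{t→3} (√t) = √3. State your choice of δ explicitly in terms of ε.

δ = min(3, √3·ε)

Let ε > 0. We want δ > 0 such that 0 < |t − 3| < δ implies |√t − √3| < ε.
Rationalise: √t − √3 = (t − 3)/(√t + √3), so |√t − √3| = |t − 3|/(√t + √3).
Restrict δ ≤ 3 so that |t − 3| < 3 forces t > 0, and then √t + √3 > √3.
Hence |√t − √3| < |t − 3|/√3, which is < ε once |t − 3| < √3·ε.
Take δ = min(3, √3·ε). If 0 < |t − 3| < δ then t > 0 and |√t − √3| < |t − 3|/√3 < ε.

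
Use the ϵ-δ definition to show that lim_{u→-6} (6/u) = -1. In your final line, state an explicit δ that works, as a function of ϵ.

δ = min(3, 3ϵ)

Suppose ϵ > 0. We seek δ > 0 such that 0 < |u + 6| < δ implies |6/u + 1| < ϵ.
|6/u + 1| = 6·|-6 − u|/(6·|u|) = 6|u + 6|/(6|u|).
Restrict δ ≤ 3. Then |u + 6| < 3 gives |u| > 3, so 6|u| > 18.
Then |6/u + 1| < 6|u + 6|/18, which is < ϵ when |u + 6| < 3ϵ.
Take δ = min(3, 3ϵ). Then 0 < |u + 6| < δ gives both |u + 6| < 3 and |u + 6| < 3ϵ, so |6/u + 1| < ϵ.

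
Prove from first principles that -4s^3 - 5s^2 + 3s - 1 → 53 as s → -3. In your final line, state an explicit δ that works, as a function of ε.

δ = min(2, ε/153)

Fix ε > 0. We want δ > 0 such that 0 < |s + 3| < δ implies |(-4s^3 - 5s^2 + 3s - 1) − 53| < ε.
(-4s^3 - 5s^2 + 3s - 1) − 53 = -4s^3 - 5s^2 + 3s - 54 = (s + 3)(-4s^2 + 7s - 18).
So |(-4s^3 - 5s^2 + 3s - 1) − 53| = |s + 3|·|-4s^2 + 7s - 18|.
Assume first that |s + 3| < 2, so |s| < 5. Then |-4s^2 + 7s - 18| ≤ 4·5^2 + 7·5 + 18 = 153.
Hence |(-4s^3 - 5s^2 + 3s - 1) − 53| ≤ 153|s + 3| < ε provided |s + 3| < ε/153.
Choosing δ = min(2, ε/153) ensures both conditions, hence |(-4s^3 - 5s^2 + 3s - 1) − 53| < ε.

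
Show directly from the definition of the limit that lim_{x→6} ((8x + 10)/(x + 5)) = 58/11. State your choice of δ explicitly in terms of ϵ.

Let ϵ > 0. We want δ > 0 with 0 < |x − 6| < δ ⇒ |(8x + 10)/(x + 5) − (58/11)| < ϵ.
Combining over a common denominator, (8x + 10)/(x + 5) − (58/11) = [(8x + 10)·11 − 58·(x + 5)] / [11·(x + 5)] = 30(x − 6) / (11(x + 5)).
So |(8x + 10)/(x + 5) − (58/11)| = 30|x − 6| / (11·|x + 5|).
Restrict δ ≤ 11/2. Then |x − 6| < 11/2 gives |x + 5| = |(x − 6) + 11| ≥ 11 − 11/2 = 11/2.
Hence |(8x + 10)/(x + 5) − (58/11)| < 30|x − 6|/(11·(11/2)) = (60/121)|x − 6|, which is < ϵ once |x − 6| < (121/60)ϵ.
Take δ = min(11/2, (121/60)ϵ). Then 0 < |x − 6| < δ forces both bounds, so |(8x + 10)/(x + 5) − (58/11)| < ϵ.

δ = min(11/2, (121/60)ϵ)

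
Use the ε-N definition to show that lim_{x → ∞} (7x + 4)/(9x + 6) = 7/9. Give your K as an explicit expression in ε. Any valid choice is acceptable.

K = (2/27)/ε

Let ε > 0 be given. We seek K > 0 such that x > K implies |(7x + 4)/(9x + 6) − (7/9)| < ε.
(7x + 4)/(9x + 6) − (7/9) = (9(7x + 4) − 7(9x + 6)) / (9(9x + 6)) = -6/(9(9x + 6)).
For x > 0 we have 9x + 6 > 9x, so |(7x + 4)/(9x + 6) − (7/9)| = 6/(9(9x + 6)) < 6/(9·9x) = (2/27)/x.
Thus |(7x + 4)/(9x + 6) − (7/9)| < ε whenever x > (2/27)/ε.
Take K = (2/27)/ε. If x > K then |(7x + 4)/(9x + 6) − (7/9)| < (2/27)/x < ε.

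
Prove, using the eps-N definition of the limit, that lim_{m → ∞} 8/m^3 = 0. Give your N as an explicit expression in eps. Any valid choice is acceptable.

Suppose eps > 0. For m ≥ 1, |8/m^3 − 0| = 8/m^3.
8/m^3 < eps ⇔ m^3 > 8/eps ⇔ m > (8/eps)^{1/3}.
Take N = (8/eps)^{1/3}. Then m > N implies 8/m^3 < eps.

N = (8/eps)^{1/3}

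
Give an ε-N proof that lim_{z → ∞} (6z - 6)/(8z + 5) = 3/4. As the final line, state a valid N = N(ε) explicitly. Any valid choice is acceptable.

Let ε > 0 be given. We seek N > 0 such that z > N implies |(6z - 6)/(8z + 5) − (3/4)| < ε.
(6z - 6)/(8z + 5) − (3/4) = (8(6z - 6) − 6(8z + 5)) / (8(8z + 5)) = -78/(8(8z + 5)).
For z > 0 we have 8z + 5 > 8z, so |(6z - 6)/(8z + 5) − (3/4)| = 78/(8(8z + 5)) < 78/(8·8z) = (39/32)/z.
Thus |(6z - 6)/(8z + 5) − (3/4)| < ε whenever z > (39/32)/ε.
Take N = (39/32)/ε. If z > N then |(6z - 6)/(8z + 5) − (3/4)| < (39/32)/z < ε.

N = (39/32)/ε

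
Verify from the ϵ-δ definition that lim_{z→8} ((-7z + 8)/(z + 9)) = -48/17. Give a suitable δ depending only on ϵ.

Let ϵ > 0 be given. We want δ > 0 with 0 < |z − 8| < δ ⇒ |(-7z + 8)/(z + 9) + 48/17| < ϵ.
Combining over a common denominator, (-7z + 8)/(z + 9) + 48/17 = [(-7z + 8)·17 − (-48)·(z + 9)] / [17·(z + 9)] = -71(z − 8) / (17(z + 9)).
So |(-7z + 8)/(z + 9) + 48/17| = 71|z − 8| / (17·|z + 9|).
Require δ ≤ 17/2, so |z + 9| ≥ |17| − |z − 8| > 17 − 17/2 = 17/2.
Hence |(-7z + 8)/(z + 9) + 48/17| < 71|z − 8|/(17·(17/2)) = (142/289)|z − 8|, which is < ϵ once |z − 8| < (289/142)ϵ.
Take δ = min(17/2, (289/142)ϵ). Then 0 < |z − 8| < δ forces both bounds, so |(-7z + 8)/(z + 9) + 48/17| < ϵ.

δ = min(17/2, (289/142)ϵ)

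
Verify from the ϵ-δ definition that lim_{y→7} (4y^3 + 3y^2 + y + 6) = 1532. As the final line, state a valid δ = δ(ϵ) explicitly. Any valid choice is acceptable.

δ = min(1, ϵ/722)

Let ϵ > 0. We want δ > 0 such that 0 < |y − 7| < δ implies |(4y^3 + 3y^2 + y + 6) − 1532| < ϵ.
(4y^3 + 3y^2 + y + 6) − 1532 = 4y^3 + 3y^2 + y - 1526 = (y − 7)(4y^2 + 31y + 218).
So |(4y^3 + 3y^2 + y + 6) − 1532| = |y − 7|·|4y^2 + 31y + 218|.
Require δ ≤ 1. Then |y − 7| < 1 gives |y| < 8, and by the triangle inequality |4y^2 + 31y + 218| ≤ 4·8^2 + 31·8 + 218 = 722.
Hence |(4y^3 + 3y^2 + y + 6) − 1532| ≤ 722|y − 7| < ϵ provided |y − 7| < ϵ/722.
Take δ = min(1, ϵ/722). Then 0 < |y − 7| < δ gives both |y − 7| < 1 and |y − 7| < ϵ/722, so |(4y^3 + 3y^2 + y + 6) − 1532| < ϵ.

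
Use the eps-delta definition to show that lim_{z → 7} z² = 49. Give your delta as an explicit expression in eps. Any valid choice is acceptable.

delta = min(1, eps/15)

Let eps > 0. We seek delta > 0 with 0 < |z − 7| < delta ⇒ |z² − 49| < eps.
Factor: z² − 49 = (z − 7)(z + 7), so |z² − 49| = |z − 7|·|z + 7|.
Impose delta ≤ 1 so that |z| < 8; then |z + 7| ≤ 15.
Hence |z² − 49| ≤ 15|z − 7|, which is < eps once |z − 7| < eps/15.
Take delta = min(1, eps/15). If 0 < |z − 7| < delta then both bounds hold and |z² − 49| ≤ 15|z − 7| < 15·(eps/15) = eps.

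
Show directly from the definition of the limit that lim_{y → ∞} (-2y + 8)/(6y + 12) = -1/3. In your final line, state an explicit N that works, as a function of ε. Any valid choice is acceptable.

N = 2/ε

Fix ε > 0. We seek N > 0 such that y > N implies |(-2y + 8)/(6y + 12) + 1/3| < ε.
(-2y + 8)/(6y + 12) + 1/3 = (6(-2y + 8) − (-2)(6y + 12)) / (6(6y + 12)) = 72/(6(6y + 12)).
For y > 0 we have 6y + 12 > 6y, so |(-2y + 8)/(6y + 12) + 1/3| = 72/(6(6y + 12)) < 72/(6·6y) = 2/y.
Thus |(-2y + 8)/(6y + 12) + 1/3| < ε whenever y > 2/ε.
Take N = 2/ε. If y > N then |(-2y + 8)/(6y + 12) + 1/3| < 2/y < ε.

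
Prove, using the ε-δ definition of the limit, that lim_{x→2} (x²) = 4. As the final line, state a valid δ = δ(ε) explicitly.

δ = min(2, ε/6)

Let ε > 0 be given. We seek δ > 0 with 0 < |x − 2| < δ ⇒ |x² − 4| < ε.
Factor: x² − 4 = (x − 2)(x + 2), so |x² − 4| = |x − 2|·|x + 2|.
Impose δ ≤ 2 so that |x| < 4; then |x + 2| ≤ 6.
Hence |x² − 4| ≤ 6|x − 2|, which is < ε once |x − 2| < ε/6.
Take δ = min(2, ε/6). If 0 < |x − 2| < δ then both bounds hold and |x² − 4| ≤ 6|x − 2| < 6·(ε/6) = ε.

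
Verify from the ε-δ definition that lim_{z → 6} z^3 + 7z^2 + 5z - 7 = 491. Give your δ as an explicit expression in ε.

δ = min(1, ε/223)

Let ε > 0 be given. We want δ > 0 such that 0 < |z − 6| < δ implies |(z^3 + 7z^2 + 5z - 7) − 491| < ε.
(z^3 + 7z^2 + 5z - 7) − 491 = z^3 + 7z^2 + 5z - 498 = (z − 6)(z^2 + 13z + 83).
So |(z^3 + 7z^2 + 5z - 7) − 491| = |z − 6|·|z^2 + 13z + 83|.
Assume first that |z − 6| < 1, so |z| < 7. Then |z^2 + 13z + 83| ≤ 7^2 + 13·7 + 83 = 223.
Hence |(z^3 + 7z^2 + 5z - 7) − 491| ≤ 223|z − 6| < ε provided |z − 6| < ε/223.
Take δ = min(1, ε/223). Then 0 < |z − 6| < δ gives both |z − 6| < 1 and |z − 6| < ε/223, so |(z^3 + 7z^2 + 5z - 7) − 491| < ε.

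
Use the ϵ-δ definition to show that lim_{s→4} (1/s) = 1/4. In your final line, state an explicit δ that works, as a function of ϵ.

Let ϵ > 0. We seek δ > 0 such that 0 < |s − 4| < δ implies |1/s − (1/4)| < ϵ.
|1/s − (1/4)| = |4 − s|/(4·|s|) = |s − 4|/(4|s|).
Restrict δ ≤ 2. Then |s − 4| < 2 gives |s| > 2, so 4|s| > 8.
Then |1/s − (1/4)| < |s − 4|/8, which is < ϵ when |s − 4| < 8ϵ.
Take δ = min(2, 8ϵ). Then 0 < |s − 4| < δ gives both |s − 4| < 2 and |s − 4| < 8ϵ, so |1/s − (1/4)| < ϵ.

δ = min(2, 8ϵ)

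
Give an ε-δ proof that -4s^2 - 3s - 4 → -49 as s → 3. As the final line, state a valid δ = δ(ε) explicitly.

δ = min(1, ε/31)

Let ε > 0 be given. We want δ > 0 such that 0 < |s − 3| < δ implies |(-4s^2 - 3s - 4) + 49| < ε.
(-4s^2 - 3s - 4) + 49 = -4s^2 - 3s + 45 = (s − 3)(-4s - 15).
So |(-4s^2 - 3s - 4) + 49| = |s − 3|·|-4s - 15|.
Require δ ≤ 1. Then |s − 3| < 1 gives |s| < 4, and by the triangle inequality |-4s - 15| ≤ 4·4 + 15 = 31.
Hence |(-4s^2 - 3s - 4) + 49| ≤ 31|s − 3| < ε provided |s − 3| < ε/31.
Take δ = min(1, ε/31). Then 0 < |s − 3| < δ gives both |s − 3| < 1 and |s − 3| < ε/31, so |(-4s^2 - 3s - 4) + 49| < ε.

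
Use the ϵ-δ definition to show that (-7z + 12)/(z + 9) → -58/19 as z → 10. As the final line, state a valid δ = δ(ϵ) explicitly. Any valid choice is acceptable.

δ = min(19/2, (361/150)ϵ)

Fix ϵ > 0. We want δ > 0 with 0 < |z − 10| < δ ⇒ |(-7z + 12)/(z + 9) + 58/19| < ϵ.
Combining over a common denominator, (-7z + 12)/(z + 9) + 58/19 = [(-7z + 12)·19 − (-58)·(z + 9)] / [19·(z + 9)] = -75(z − 10) / (19(z + 9)).
So |(-7z + 12)/(z + 9) + 58/19| = 75|z − 10| / (19·|z + 9|).
Restrict δ ≤ 19/2. Then |z − 10| < 19/2 gives |z + 9| = |(z − 10) + 19| ≥ 19 − 19/2 = 19/2.
Hence |(-7z + 12)/(z + 9) + 58/19| < 75|z − 10|/(19·(19/2)) = (150/361)|z − 10|, which is < ϵ once |z − 10| < (361/150)ϵ.
Take δ = min(19/2, (361/150)ϵ). Then 0 < |z − 10| < δ forces both bounds, so |(-7z + 12)/(z + 9) + 58/19| < ϵ.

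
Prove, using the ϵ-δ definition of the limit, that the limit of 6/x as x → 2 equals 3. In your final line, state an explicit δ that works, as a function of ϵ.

Let ϵ > 0 be given. We seek δ > 0 such that 0 < |x − 2| < δ implies |6/x − 3| < ϵ.
|6/x − 3| = 6·|2 − x|/(2·|x|) = 6|x − 2|/(2|x|).
Restrict δ ≤ 1. Then |x − 2| < 1 gives |x| > 1, so 2|x| > 2.
Then |6/x − 3| < 6|x − 2|/2, which is < ϵ when |x − 2| < (1/3)ϵ.
Take δ = min(1, (1/3)ϵ). Then 0 < |x − 2| < δ gives both |x − 2| < 1 and |x − 2| < (1/3)ϵ, so |6/x − 3| < ϵ.

δ = min(1, (1/3)ϵ)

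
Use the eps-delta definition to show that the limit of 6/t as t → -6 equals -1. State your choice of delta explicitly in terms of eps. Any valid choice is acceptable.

Fix eps > 0. We seek delta > 0 such that 0 < |t + 6| < delta implies |6/t + 1| < eps.
|6/t + 1| = 6·|-6 − t|/(6·|t|) = 6|t + 6|/(6|t|).
Require delta ≤ 3 so that |t| > 6 − 3 = 3, hence 6|t| > 18.
Then |6/t + 1| < 6|t + 6|/18, which is < eps when |t + 6| < 3eps.
Take delta = min(3, 3eps). Then 0 < |t + 6| < delta gives both |t + 6| < 3 and |t + 6| < 3eps, so |6/t + 1| < eps.

delta = min(3, 3eps)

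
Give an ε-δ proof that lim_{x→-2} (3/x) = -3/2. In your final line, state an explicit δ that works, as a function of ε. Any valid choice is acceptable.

δ = min(1, (2/3)ε)

Let ε > 0 be given. We seek δ > 0 such that 0 < |x + 2| < δ implies |3/x + 3/2| < ε.
|3/x + 3/2| = 3·|-2 − x|/(2·|x|) = 3|x + 2|/(2|x|).
Require δ ≤ 1 so that |x| > 2 − 1 = 1, hence 2|x| > 2.
Then |3/x + 3/2| < 3|x + 2|/2, which is < ε when |x + 2| < (2/3)ε.
Take δ = min(1, (2/3)ε). Then 0 < |x + 2| < δ gives both |x + 2| < 1 and |x + 2| < (2/3)ε, so |3/x + 3/2| < ε.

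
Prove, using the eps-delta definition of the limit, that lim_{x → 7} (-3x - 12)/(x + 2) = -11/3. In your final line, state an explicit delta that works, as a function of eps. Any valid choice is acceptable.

Fix eps > 0. We want delta > 0 with 0 < |x − 7| < delta ⇒ |(-3x - 12)/(x + 2) + 11/3| < eps.
Combining over a common denominator, (-3x - 12)/(x + 2) + 11/3 = [(-3x - 12)·9 − (-33)·(x + 2)] / [9·(x + 2)] = 6(x − 7) / (9(x + 2)).
So |(-3x - 12)/(x + 2) + 11/3| = 6|x − 7| / (9·|x + 2|).
Restrict delta ≤ 9/2. Then |x − 7| < 9/2 gives |x + 2| = |(x − 7) + 9| ≥ 9 − 9/2 = 9/2.
Hence |(-3x - 12)/(x + 2) + 11/3| < 6|x − 7|/(9·(9/2)) = (4/27)|x − 7|, which is < eps once |x − 7| < (27/4)eps.
Take delta = min(9/2, (27/4)eps). Then 0 < |x − 7| < delta forces both bounds, so |(-3x - 12)/(x + 2) + 11/3| < eps.

delta = min(9/2, (27/4)eps)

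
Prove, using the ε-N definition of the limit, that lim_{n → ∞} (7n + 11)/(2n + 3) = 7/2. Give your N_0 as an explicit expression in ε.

N_0 = (1/4)/ε

Fix ε > 0. For n ≥ 1, |(7n + 11)/(2n + 3) − (7/2)| = |1|/(2(2n + 3)) = 1/(2(2n + 3)).
Since 2n + 3 ≥ 2n for n ≥ 1, this is ≤ 1/(2·2n) = (1/4)/n.
So |(7n + 11)/(2n + 3) − (7/2)| < ε whenever n > (1/4)/ε.
Take N_0 = (1/4)/ε. If n > N_0 then |(7n + 11)/(2n + 3) − (7/2)| ≤ (1/4)/n < ε.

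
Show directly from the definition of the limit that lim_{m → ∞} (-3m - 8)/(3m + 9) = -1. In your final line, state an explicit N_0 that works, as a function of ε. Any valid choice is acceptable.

N_0 = (1/3)/ε

Let ε > 0 be given. For m ≥ 1, |(-3m - 8)/(3m + 9) + 1| = |3|/(3(3m + 9)) = 3/(3(3m + 9)).
Since 3m + 9 ≥ 3m for m ≥ 1, this is ≤ 3/(3·3m) = (1/3)/m.
So |(-3m - 8)/(3m + 9) + 1| < ε whenever m > (1/3)/ε.
Take N_0 = (1/3)/ε. If m > N_0 then |(-3m - 8)/(3m + 9) + 1| ≤ (1/3)/m < ε.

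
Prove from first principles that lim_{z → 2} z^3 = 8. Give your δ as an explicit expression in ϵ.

δ = min(2, ϵ/28)

Let ϵ > 0 be given. We seek δ > 0 with 0 < |z − 2| < δ ⇒ |z^3 − 8| < ϵ.
Factor: z^3 − 8 = (z − 2)(z^2 + 2z + 4), so |z^3 − 8| = |z − 2|·|z^2 + 2z + 4|.
Impose δ ≤ 2 so that |z| < 4; then |z^2 + 2z + 4| ≤ 28.
Hence |z^3 − 8| ≤ 28|z − 2|, which is < ϵ once |z − 2| < ϵ/28.
Take δ = min(2, ϵ/28). If 0 < |z − 2| < δ then both bounds hold and |z^3 − 8| ≤ 28|z − 2| < 28·(ϵ/28) = ϵ.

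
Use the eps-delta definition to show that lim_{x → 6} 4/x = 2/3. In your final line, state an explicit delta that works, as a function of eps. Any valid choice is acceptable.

delta = min(3, (9/2)eps)

Let eps > 0. We seek delta > 0 such that 0 < |x − 6| < delta implies |4/x − (2/3)| < eps.
|4/x − (2/3)| = 4·|6 − x|/(6·|x|) = 4|x − 6|/(6|x|).
Restrict delta ≤ 3. Then |x − 6| < 3 gives |x| > 3, so 6|x| > 18.
Then |4/x − (2/3)| < 4|x − 6|/18, which is < eps when |x − 6| < (9/2)eps.
Take delta = min(3, (9/2)eps). Then 0 < |x − 6| < delta gives both |x − 6| < 3 and |x − 6| < (9/2)eps, so |4/x − (2/3)| < eps.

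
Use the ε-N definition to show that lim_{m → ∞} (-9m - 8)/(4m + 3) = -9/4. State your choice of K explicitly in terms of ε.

K = (5/16)/ε

Fix ε > 0. For m ≥ 1, |(-9m - 8)/(4m + 3) + 9/4| = |-5|/(4(4m + 3)) = 5/(4(4m + 3)).
Since 4m + 3 ≥ 4m for m ≥ 1, this is ≤ 5/(4·4m) = (5/16)/m.
So |(-9m - 8)/(4m + 3) + 9/4| < ε whenever m > (5/16)/ε.
Take K = (5/16)/ε. If m > K then |(-9m - 8)/(4m + 3) + 9/4| ≤ (5/16)/m < ε.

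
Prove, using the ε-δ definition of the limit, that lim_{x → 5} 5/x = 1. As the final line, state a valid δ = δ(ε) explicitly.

δ = min(5/2, (5/2)ε)

Suppose ε > 0. We seek δ > 0 such that 0 < |x − 5| < δ implies |5/x − 1| < ε.
|5/x − 1| = 5·|5 − x|/(5·|x|) = 5|x − 5|/(5|x|).
Require δ ≤ 5/2 so that |x| > 5 − 5/2 = 5/2, hence 5|x| > 25/2.
Then |5/x − 1| < 5|x − 5|/(25/2), which is < ε when |x − 5| < (5/2)ε.
Take δ = min(5/2, (5/2)ε). Then 0 < |x − 5| < δ gives both |x − 5| < 5/2 and |x − 5| < (5/2)ε, so |5/x − 1| < ε.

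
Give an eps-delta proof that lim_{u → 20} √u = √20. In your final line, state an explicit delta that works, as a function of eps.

Let eps > 0 be given. We want delta > 0 such that 0 < |u − 20| < delta implies |√u − √20| < eps.
Multiplying by the conjugate, |√u − √20| = |u − 20|/(√u + √20).
Restrict delta ≤ 20 so that |u − 20| < 20 forces u > 0, and then √u + √20 > √20.
Hence |√u − √20| < |u − 20|/√20, which is < eps once |u − 20| < √20·eps.
Take delta = min(20, √20·eps). If 0 < |u − 20| < delta then u > 0 and |√u − √20| < |u − 20|/√20 < eps.

delta = min(20, √20·eps)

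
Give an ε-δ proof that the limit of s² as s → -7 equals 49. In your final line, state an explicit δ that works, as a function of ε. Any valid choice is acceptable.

Let ε > 0. We seek δ > 0 with 0 < |s + 7| < δ ⇒ |s² − 49| < ε.
Factor: s² − 49 = (s + 7)(s - 7), so |s² − 49| = |s + 7|·|s - 7|.
Impose δ ≤ 2 so that |s| < 9; then |s - 7| ≤ 16.
Hence |s² − 49| ≤ 16|s + 7|, which is < ε once |s + 7| < ε/16.
Take δ = min(2, ε/16). If 0 < |s + 7| < δ then both bounds hold and |s² − 49| ≤ 16|s + 7| < 16·(ε/16) = ε.

δ = min(2, ε/16)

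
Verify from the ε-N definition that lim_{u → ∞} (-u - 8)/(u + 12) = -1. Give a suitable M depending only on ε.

M = 4/ε

Suppose ε > 0. We seek M > 0 such that u > M implies |(-u - 8)/(u + 12) + 1| < ε.
(-u - 8)/(u + 12) + 1 = ((-u - 8) − (-1)(u + 12)) / ((u + 12)) = 4/((u + 12)).
For u > 0 we have u + 12 > u, so |(-u - 8)/(u + 12) + 1| = 4/((u + 12)) < 4/(u) = 4/u.
Thus |(-u - 8)/(u + 12) + 1| < ε whenever u > 4/ε.
Take M = 4/ε. If u > M then |(-u - 8)/(u + 12) + 1| < 4/u < ε.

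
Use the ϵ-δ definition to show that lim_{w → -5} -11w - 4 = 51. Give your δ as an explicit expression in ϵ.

Suppose ϵ > 0. We need δ > 0 so that 0 < |w + 5| < δ implies |(-11w - 4) − 51| < ϵ.
|(-11w - 4) − 51| = |-11w - 55| = 11|w + 5|.
Thus it suffices that |w + 5| < ϵ/11.
Choosing δ = ϵ/11 gives |(-11w - 4) − 51| = 11|w + 5| < ϵ whenever |w + 5| < δ.

δ = ϵ/11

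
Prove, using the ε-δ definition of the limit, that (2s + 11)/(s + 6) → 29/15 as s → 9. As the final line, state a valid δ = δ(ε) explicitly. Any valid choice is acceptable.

δ = min(15/2, (225/2)ε)

Fix ε > 0. We want δ > 0 with 0 < |s − 9| < δ ⇒ |(2s + 11)/(s + 6) − (29/15)| < ε.
Combining over a common denominator, (2s + 11)/(s + 6) − (29/15) = [(2s + 11)·15 − 29·(s + 6)] / [15·(s + 6)] = 1(s − 9) / (15(s + 6)).
So |(2s + 11)/(s + 6) − (29/15)| = |s − 9| / (15·|s + 6|).
Require δ ≤ 15/2, so |s + 6| ≥ |15| − |s − 9| > 15 − 15/2 = 15/2.
Hence |(2s + 11)/(s + 6) − (29/15)| < |s − 9|/(15·(15/2)) = (2/225)|s − 9|, which is < ε once |s − 9| < (225/2)ε.
Take δ = min(15/2, (225/2)ε). Then 0 < |s − 9| < δ forces both bounds, so |(2s + 11)/(s + 6) − (29/15)| < ε.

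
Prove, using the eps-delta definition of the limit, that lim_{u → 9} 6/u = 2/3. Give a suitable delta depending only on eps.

Fix eps > 0. We seek delta > 0 such that 0 < |u − 9| < delta implies |6/u − (2/3)| < eps.
|6/u − (2/3)| = 6·|9 − u|/(9·|u|) = 6|u − 9|/(9|u|).
Restrict delta ≤ 9/2. Then |u − 9| < 9/2 gives |u| > 9/2, so 9|u| > 81/2.
Then |6/u − (2/3)| < 6|u − 9|/(81/2), which is < eps when |u − 9| < (27/4)eps.
Take delta = min(9/2, (27/4)eps). Then 0 < |u − 9| < delta gives both |u − 9| < 9/2 and |u − 9| < (27/4)eps, so |6/u − (2/3)| < eps.

delta = min(9/2, (27/4)eps)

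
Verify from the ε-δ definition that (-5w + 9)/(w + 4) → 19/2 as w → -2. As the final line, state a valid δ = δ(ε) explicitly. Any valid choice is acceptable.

δ = min(1, (2/29)ε)

Let ε > 0. We want δ > 0 with 0 < |w + 2| < δ ⇒ |(-5w + 9)/(w + 4) − (19/2)| < ε.
Combining over a common denominator, (-5w + 9)/(w + 4) − (19/2) = [(-5w + 9)·2 − 19·(w + 4)] / [2·(w + 4)] = -29(w + 2) / (2(w + 4)).
So |(-5w + 9)/(w + 4) − (19/2)| = 29|w + 2| / (2·|w + 4|).
Restrict δ ≤ 1. Then |w + 2| < 1 gives |w + 4| = |(w + 2) + 2| ≥ 2 − 1 = 1.
Hence |(-5w + 9)/(w + 4) − (19/2)| < 29|w + 2|/(2·1) = (29/2)|w + 2|, which is < ε once |w + 2| < (2/29)ε.
Take δ = min(1, (2/29)ε). Then 0 < |w + 2| < δ forces both bounds, so |(-5w + 9)/(w + 4) − (19/2)| < ε.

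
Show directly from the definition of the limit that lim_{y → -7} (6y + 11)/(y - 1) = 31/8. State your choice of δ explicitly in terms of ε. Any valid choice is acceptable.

Fix ε > 0. We want δ > 0 with 0 < |y + 7| < δ ⇒ |(6y + 11)/(y - 1) − (31/8)| < ε.
Combining over a common denominator, (6y + 11)/(y - 1) − (31/8) = [(6y + 11)·(-8) − (-31)·(y - 1)] / [(-8)·(y - 1)] = -17(y + 7) / ((-8)(y - 1)).
So |(6y + 11)/(y - 1) − (31/8)| = 17|y + 7| / (8·|y − 1|).
Restrict δ ≤ 4. Then |y + 7| < 4 gives |y − 1| = |(y + 7) + (-8)| ≥ 8 − 4 = 4.
Hence |(6y + 11)/(y - 1) − (31/8)| < 17|y + 7|/(8·4) = (17/32)|y + 7|, which is < ε once |y + 7| < (32/17)ε.
Take δ = min(4, (32/17)ε). Then 0 < |y + 7| < δ forces both bounds, so |(6y + 11)/(y - 1) − (31/8)| < ε.

δ = min(4, (32/17)ε)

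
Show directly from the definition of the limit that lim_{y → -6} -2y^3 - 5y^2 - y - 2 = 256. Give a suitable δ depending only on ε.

Let ε > 0. We want δ > 0 such that 0 < |y + 6| < δ implies |(-2y^3 - 5y^2 - y - 2) − 256| < ε.
(-2y^3 - 5y^2 - y - 2) − 256 = -2y^3 - 5y^2 - y - 258 = (y + 6)(-2y^2 + 7y - 43).
So |(-2y^3 - 5y^2 - y - 2) − 256| = |y + 6|·|-2y^2 + 7y - 43|.
Require δ ≤ 1. Then |y + 6| < 1 gives |y| < 7, and by the triangle inequality |-2y^2 + 7y - 43| ≤ 2·7^2 + 7·7 + 43 = 190.
Hence |(-2y^3 - 5y^2 - y - 2) − 256| ≤ 190|y + 6| < ε provided |y + 6| < ε/190.
Choosing δ = min(1, ε/190) ensures both conditions, hence |(-2y^3 - 5y^2 - y - 2) − 256| < ε.

δ = min(1, ε/190)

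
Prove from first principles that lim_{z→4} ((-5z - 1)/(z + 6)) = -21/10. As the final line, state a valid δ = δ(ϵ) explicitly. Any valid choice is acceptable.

Suppose ϵ > 0. We want δ > 0 with 0 < |z − 4| < δ ⇒ |(-5z - 1)/(z + 6) + 21/10| < ϵ.
Combining over a common denominator, (-5z - 1)/(z + 6) + 21/10 = [(-5z - 1)·10 − (-21)·(z + 6)] / [10·(z + 6)] = -29(z − 4) / (10(z + 6)).
So |(-5z - 1)/(z + 6) + 21/10| = 29|z − 4| / (10·|z + 6|).
Require δ ≤ 5, so |z + 6| ≥ |10| − |z − 4| > 10 − 5 = 5.
Hence |(-5z - 1)/(z + 6) + 21/10| < 29|z − 4|/(10·5) = (29/50)|z − 4|, which is < ϵ once |z − 4| < (50/29)ϵ.
Take δ = min(5, (50/29)ϵ). Then 0 < |z − 4| < δ forces both bounds, so |(-5z - 1)/(z + 6) + 21/10| < ϵ.

δ = min(5, (50/29)ϵ)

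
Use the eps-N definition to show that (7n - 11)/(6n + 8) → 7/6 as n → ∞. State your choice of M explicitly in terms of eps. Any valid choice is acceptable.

M = (61/18)/eps

Let eps > 0 be given. For n ≥ 1, |(7n - 11)/(6n + 8) − (7/6)| = |-122|/(6(6n + 8)) = 122/(6(6n + 8)).
Since 6n + 8 ≥ 6n for n ≥ 1, this is ≤ 122/(6·6n) = (61/18)/n.
So |(7n - 11)/(6n + 8) − (7/6)| < eps whenever n > (61/18)/eps.
Take M = (61/18)/eps. If n > M then |(7n - 11)/(6n + 8) − (7/6)| ≤ (61/18)/n < eps.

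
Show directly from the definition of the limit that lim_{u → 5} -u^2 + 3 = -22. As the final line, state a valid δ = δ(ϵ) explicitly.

δ = min(1, ϵ/11)

Suppose ϵ > 0. We want δ > 0 such that 0 < |u − 5| < δ implies |(-u^2 + 3) + 22| < ϵ.
(-u^2 + 3) + 22 = -u^2 + 25 = (u − 5)(-u - 5).
So |(-u^2 + 3) + 22| = |u − 5|·|-u - 5|.
Require δ ≤ 1. Then |u − 5| < 1 gives |u| < 6, and by the triangle inequality |-u - 5| ≤ 6 + 5 = 11.
Hence |(-u^2 + 3) + 22| ≤ 11|u − 5| < ϵ provided |u − 5| < ϵ/11.
Choosing δ = min(1, ϵ/11) ensures both conditions, hence |(-u^2 + 3) + 22| < ϵ.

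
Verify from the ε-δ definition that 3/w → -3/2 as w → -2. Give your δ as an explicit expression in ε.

δ = min(1, (2/3)ε)

Suppose ε > 0. We seek δ > 0 such that 0 < |w + 2| < δ implies |3/w + 3/2| < ε.
|3/w + 3/2| = 3·|-2 − w|/(2·|w|) = 3|w + 2|/(2|w|).
Restrict δ ≤ 1. Then |w + 2| < 1 gives |w| > 1, so 2|w| > 2.
Then |3/w + 3/2| < 3|w + 2|/2, which is < ε when |w + 2| < (2/3)ε.
Take δ = min(1, (2/3)ε). Then 0 < |w + 2| < δ gives both |w + 2| < 1 and |w + 2| < (2/3)ε, so |3/w + 3/2| < ε.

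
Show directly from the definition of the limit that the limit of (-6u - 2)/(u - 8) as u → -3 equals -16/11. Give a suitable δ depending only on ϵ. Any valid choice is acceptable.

δ = min(11/2, (121/100)ϵ)

Fix ϵ > 0. We want δ > 0 with 0 < |u + 3| < δ ⇒ |(-6u - 2)/(u - 8) + 16/11| < ϵ.
Combining over a common denominator, (-6u - 2)/(u - 8) + 16/11 = [(-6u - 2)·(-11) − 16·(u - 8)] / [(-11)·(u - 8)] = 50(u + 3) / ((-11)(u - 8)).
So |(-6u - 2)/(u - 8) + 16/11| = 50|u + 3| / (11·|u − 8|).
Restrict δ ≤ 11/2. Then |u + 3| < 11/2 gives |u − 8| = |(u + 3) + (-11)| ≥ 11 − 11/2 = 11/2.
Hence |(-6u - 2)/(u - 8) + 16/11| < 50|u + 3|/(11·(11/2)) = (100/121)|u + 3|, which is < ϵ once |u + 3| < (121/100)ϵ.
Take δ = min(11/2, (121/100)ϵ). Then 0 < |u + 3| < δ forces both bounds, so |(-6u - 2)/(u - 8) + 16/11| < ϵ.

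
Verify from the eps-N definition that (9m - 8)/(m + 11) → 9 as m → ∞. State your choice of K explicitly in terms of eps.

K = 107/eps

Fix eps > 0. For m ≥ 1, |(9m - 8)/(m + 11) − 9| = |-107|/((m + 11)) = 107/((m + 11)).
Since m + 11 ≥ m for m ≥ 1, this is ≤ 107/(m) = 107/m.
So |(9m - 8)/(m + 11) − 9| < eps whenever m > 107/eps.
Take K = 107/eps. If m > K then |(9m - 8)/(m + 11) − 9| ≤ 107/m < eps.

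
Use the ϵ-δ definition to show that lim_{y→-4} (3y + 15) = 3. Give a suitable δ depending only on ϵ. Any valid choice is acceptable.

δ = ϵ/3

Fix ϵ > 0. We need δ > 0 so that 0 < |y + 4| < δ implies |(3y + 15) − 3| < ϵ.
Since (3y + 15) − 3 = 3(y + 4), we have |(3y + 15) − 3| = 3|y + 4|.
So 3|y + 4| < ϵ exactly when |y + 4| < ϵ/3.
Take δ = ϵ/3. If 0 < |y + 4| < δ then |(3y + 15) − 3| = 3|y + 4| < 3·(ϵ/3) = ϵ.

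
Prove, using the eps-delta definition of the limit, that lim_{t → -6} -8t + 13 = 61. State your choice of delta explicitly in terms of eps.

Fix eps > 0. We need delta > 0 so that 0 < |t + 6| < delta implies |(-8t + 13) − 61| < eps.
|(-8t + 13) − 61| = |-8t - 48| = 8|t + 6|.
Thus it suffices that |t + 6| < eps/8.
Take delta = eps/8. If 0 < |t + 6| < delta then |(-8t + 13) − 61| = 8|t + 6| < 8·(eps/8) = eps.

delta = eps/8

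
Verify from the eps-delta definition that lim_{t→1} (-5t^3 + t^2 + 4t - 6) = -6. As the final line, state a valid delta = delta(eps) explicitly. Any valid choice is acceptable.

delta = min(2, eps/57)

Let eps > 0. We want delta > 0 such that 0 < |t − 1| < delta implies |(-5t^3 + t^2 + 4t - 6) + 6| < eps.
(-5t^3 + t^2 + 4t - 6) + 6 = -5t^3 + t^2 + 4t = (t − 1)(-5t^2 - 4t).
So |(-5t^3 + t^2 + 4t - 6) + 6| = |t − 1|·|-5t^2 - 4t|.
Require delta ≤ 2. Then |t − 1| < 2 gives |t| < 3, and by the triangle inequality |-5t^2 - 4t| ≤ 5·3^2 + 4·3 = 57.
Hence |(-5t^3 + t^2 + 4t - 6) + 6| ≤ 57|t − 1| < eps provided |t − 1| < eps/57.
Choosing delta = min(2, eps/57) ensures both conditions, hence |(-5t^3 + t^2 + 4t - 6) + 6| < eps.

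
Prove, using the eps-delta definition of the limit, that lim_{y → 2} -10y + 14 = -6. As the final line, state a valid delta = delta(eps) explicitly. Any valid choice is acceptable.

Fix eps > 0. We need delta > 0 so that 0 < |y − 2| < delta implies |(-10y + 14) + 6| < eps.
|(-10y + 14) + 6| = |-10y + 20| = 10|y − 2|.
So 10|y − 2| < eps exactly when |y − 2| < eps/10.
Take delta = eps/10. If 0 < |y − 2| < delta then |(-10y + 14) + 6| = 10|y − 2| < 10·(eps/10) = eps.

delta = eps/10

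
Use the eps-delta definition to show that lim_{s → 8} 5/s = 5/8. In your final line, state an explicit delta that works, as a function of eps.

Suppose eps > 0. We seek delta > 0 such that 0 < |s − 8| < delta implies |5/s − (5/8)| < eps.
|5/s − (5/8)| = 5·|8 − s|/(8·|s|) = 5|s − 8|/(8|s|).
Restrict delta ≤ 4. Then |s − 8| < 4 gives |s| > 4, so 8|s| > 32.
Then |5/s − (5/8)| < 5|s − 8|/32, which is < eps when |s − 8| < (32/5)eps.
Take delta = min(4, (32/5)eps). Then 0 < |s − 8| < delta gives both |s − 8| < 4 and |s − 8| < (32/5)eps, so |5/s − (5/8)| < eps.

delta = min(4, (32/5)eps)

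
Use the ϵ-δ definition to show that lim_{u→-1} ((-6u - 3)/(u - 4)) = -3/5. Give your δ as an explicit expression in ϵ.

δ = min(5/2, (25/54)ϵ)

Let ϵ > 0. We want δ > 0 with 0 < |u + 1| < δ ⇒ |(-6u - 3)/(u - 4) + 3/5| < ϵ.
Combining over a common denominator, (-6u - 3)/(u - 4) + 3/5 = [(-6u - 3)·(-5) − 3·(u - 4)] / [(-5)·(u - 4)] = 27(u + 1) / ((-5)(u - 4)).
So |(-6u - 3)/(u - 4) + 3/5| = 27|u + 1| / (5·|u − 4|).
Require δ ≤ 5/2, so |u − 4| ≥ |-5| − |u + 1| > 5 − 5/2 = 5/2.
Hence |(-6u - 3)/(u - 4) + 3/5| < 27|u + 1|/(5·(5/2)) = (54/25)|u + 1|, which is < ϵ once |u + 1| < (25/54)ϵ.
Take δ = min(5/2, (25/54)ϵ). Then 0 < |u + 1| < δ forces both bounds, so |(-6u - 3)/(u - 4) + 3/5| < ϵ.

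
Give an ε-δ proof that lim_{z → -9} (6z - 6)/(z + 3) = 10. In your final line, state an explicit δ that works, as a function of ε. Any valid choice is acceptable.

δ = min(3, (3/4)ε)

Fix ε > 0. We want δ > 0 with 0 < |z + 9| < δ ⇒ |(6z - 6)/(z + 3) − 10| < ε.
Combining over a common denominator, (6z - 6)/(z + 3) − 10 = [(6z - 6)·(-6) − (-60)·(z + 3)] / [(-6)·(z + 3)] = 24(z + 9) / ((-6)(z + 3)).
So |(6z - 6)/(z + 3) − 10| = 24|z + 9| / (6·|z + 3|).
Require δ ≤ 3, so |z + 3| ≥ |-6| − |z + 9| > 6 − 3 = 3.
Hence |(6z - 6)/(z + 3) − 10| < 24|z + 9|/(6·3) = (4/3)|z + 9|, which is < ε once |z + 9| < (3/4)ε.
Take δ = min(3, (3/4)ε). Then 0 < |z + 9| < δ forces both bounds, so |(6z - 6)/(z + 3) − 10| < ε.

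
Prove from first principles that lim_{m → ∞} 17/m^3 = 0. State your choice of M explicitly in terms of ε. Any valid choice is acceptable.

Let ε > 0 be given. For m ≥ 1, |17/m^3 − 0| = 17/m^3.
17/m^3 < ε ⇔ m^3 > 17/ε ⇔ m > (17/ε)^{1/3}.
Take M = (17/ε)^{1/3}. Then m > M implies 17/m^3 < ε.

M = (17/ε)^{1/3}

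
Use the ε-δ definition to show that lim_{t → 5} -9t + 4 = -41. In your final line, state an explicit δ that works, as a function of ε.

Suppose ε > 0. We need δ > 0 so that 0 < |t − 5| < δ implies |(-9t + 4) + 41| < ε.
Since (-9t + 4) + 41 = -9(t − 5), we have |(-9t + 4) + 41| = 9|t − 5|.
Thus it suffices that |t − 5| < ε/9.
Choosing δ = ε/9 gives |(-9t + 4) + 41| = 9|t − 5| < ε whenever |t − 5| < δ.

δ = ε/9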